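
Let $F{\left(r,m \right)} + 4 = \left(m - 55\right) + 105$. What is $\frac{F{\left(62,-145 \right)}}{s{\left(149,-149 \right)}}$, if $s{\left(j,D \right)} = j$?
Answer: $- \frac{99}{149} \approx -0.66443$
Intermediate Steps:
$F{\left(r,m \right)} = 46 + m$ ($F{\left(r,m \right)} = -4 + \left(\left(m - 55\right) + 105\right) = -4 + \left(\left(-55 + m\right) + 105\right) = -4 + \left(50 + m\right) = 46 + m$)
$\frac{F{\left(62,-145 \right)}}{s{\left(149,-149 \right)}} = \frac{46 - 145}{149} = \left(-99\right) \frac{1}{149} = - \frac{99}{149}$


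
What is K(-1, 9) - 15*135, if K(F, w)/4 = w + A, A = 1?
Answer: -1985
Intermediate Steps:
K(F, w) = 4 + 4*w (K(F, w) = 4*(w + 1) = 4*(1 + w) = 4 + 4*w)
K(-1, 9) - 15*135 = (4 + 4*9) - 15*135 = (4 + 36) - 2025 = 40 - 2025 = -1985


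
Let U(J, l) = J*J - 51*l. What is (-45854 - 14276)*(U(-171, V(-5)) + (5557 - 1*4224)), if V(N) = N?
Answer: -1853747770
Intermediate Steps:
U(J, l) = J² - 51*l
(-45854 - 14276)*(U(-171, V(-5)) + (5557 - 1*4224)) = (-45854 - 14276)*(((-171)² - 51*(-5)) + (5557 - 1*4224)) = -60130*((29241 + 255) + (5557 - 4224)) = -60130*(29496 + 1333) = -60130*30829 = -1853747770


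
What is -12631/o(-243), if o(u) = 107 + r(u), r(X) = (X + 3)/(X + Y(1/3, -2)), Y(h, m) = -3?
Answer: -517871/4427 ≈ -116.98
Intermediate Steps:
r(X) = (3 + X)/(-3 + X) (r(X) = (X + 3)/(X - 3) = (3 + X)/(-3 + X))
o(u) = 107 + (3 + u)/(-3 + u)
-12631/o(-243) = -12631*(-3 - 243)/(6*(-53 + 18*(-243))) = -12631*(-41/(-53 - 4374)) = -12631/(6*(-1/246)*(-4427)) = -12631/4427/41 = -12631*41/4427 = -517871/4427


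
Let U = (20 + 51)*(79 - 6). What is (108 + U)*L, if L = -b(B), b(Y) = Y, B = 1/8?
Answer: -5291/8 ≈ -661.38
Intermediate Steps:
B = ⅛ ≈ 0.12500
L = -⅛ (L = -1*⅛ = -⅛ ≈ -0.12500)
U = 5183 (U = 71*73 = 5183)
(108 + U)*L = (108 + 5183)*(-⅛) = 5291*(-⅛) = -5291/8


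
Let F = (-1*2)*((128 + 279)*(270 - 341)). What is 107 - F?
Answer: -57687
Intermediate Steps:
F = 57794 (F = -814*(-71) = -2*(-28897) = 57794)
107 - F = 107 - 1*57794 = 107 - 57794 = -57687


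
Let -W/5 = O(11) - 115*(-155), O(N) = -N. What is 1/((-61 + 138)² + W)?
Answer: -1/83141 ≈ -1.2028e-5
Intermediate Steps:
W = -89070 (W = -5*(-1*11 - 115*(-155)) = -5*(-11 + 17825) = -5*17814 = -89070)
1/((-61 + 138)² + W) = 1/((-61 + 138)² - 89070) = 1/(77² - 89070) = 1/(5929 - 89070) = 1/(-83141) = -1/83141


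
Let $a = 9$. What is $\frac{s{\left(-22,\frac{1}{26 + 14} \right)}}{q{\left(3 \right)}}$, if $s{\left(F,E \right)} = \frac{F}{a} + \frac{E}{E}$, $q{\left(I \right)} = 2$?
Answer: $- \frac{13}{18} \approx -0.72222$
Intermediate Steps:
$s{\left(F,E \right)} = 1 + \frac{F}{9}$ ($s{\left(F,E \right)} = \frac{F}{9} + \frac{E}{E} = F \frac{1}{9} + 1 = \frac{F}{9} + 1 = 1 + \frac{F}{9}$)
$\frac{s{\left(-22,\frac{1}{26 + 14} \right)}}{q{\left(3 \right)}} = \frac{1 + \frac{1}{9} \left(-22\right)}{2} = \left(1 - \frac{22}{9}\right) \frac{1}{2} = \left(- \frac{13}{9}\right) \frac{1}{2} = - \frac{13}{18}$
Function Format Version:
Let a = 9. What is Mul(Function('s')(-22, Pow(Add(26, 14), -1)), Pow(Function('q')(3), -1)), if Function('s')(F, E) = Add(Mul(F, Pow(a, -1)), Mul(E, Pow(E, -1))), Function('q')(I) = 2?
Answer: Rational(-13, 18) ≈ -0.72222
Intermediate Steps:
Function('s')(F, E) = Add(1, Mul(Rational(1, 9), F)) (Function('s')(F, E) = Add(Mul(F, Pow(9, -1)), Mul(E, Pow(E, -1))) = Add(Mul(F, Rational(1, 9)), 1) = Add(Mul(Rational(1, 9), F), 1) = Add(1, Mul(Rational(1, 9), F)))
Mul(Function('s')(-22, Pow(Add(26, 14), -1)), Pow(Function('q')(3), -1)) = Mul(Add(1, Mul(Rational(1, 9), -22)), Pow(2, -1)) = Mul(Add(1, Rational(-22, 9)), Rational(1, 2)) = Mul(Rational(-13, 9), Rational(1, 2)) = Rational(-13, 18)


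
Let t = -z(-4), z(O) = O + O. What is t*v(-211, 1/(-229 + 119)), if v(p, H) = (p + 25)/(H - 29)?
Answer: 163680/3191 ≈ 51.294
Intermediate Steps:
v(p, H) = (25 + p)/(-29 + H)
z(O) = 2*O
t = 8 (t = -2*(-4) = -1*(-8) = 8)
t*v(-211, 1/(-229 + 119)) = 8*((25 - 211)/(-29 + 1/(-229 + 119))) = 8*(-186/(-29 + 1/(-110))) = 8*(-186/(-29 - 1/110)) = 8*(-186/(-3191/110)) = 8*(-110/3191*(-186)) = 8*(20460/3191) = 163680/3191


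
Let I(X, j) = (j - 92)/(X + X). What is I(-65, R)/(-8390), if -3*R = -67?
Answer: -209/3272100 ≈ -6.3873e-5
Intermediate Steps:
R = 67/3 (R = -⅓*(-67) = 67/3 ≈ 22.333)
I(X, j) = (-92 + j)/(2*X) (I(X, j) = (-92 + j)/((2*X)) = (-92 + j)*(1/(2*X)) = (-92 + j)/(2*X))
I(-65, R)/(-8390) = ((½)*(-92 + 67/3)/(-65))/(-8390) = ((½)*(-1/65)*(-209/3))*(-1/8390) = (209/390)*(-1/8390) = -209/3272100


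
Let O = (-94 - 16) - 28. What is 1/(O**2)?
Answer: 1/19044 ≈ 5.2510e-5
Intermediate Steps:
O = -138 (O = -110 - 28 = -138)
1/(O**2) = 1/((-138)**2) = 1/19044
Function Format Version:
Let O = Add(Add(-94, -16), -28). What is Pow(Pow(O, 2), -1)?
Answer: Rational(1, 19044) ≈ 5.2510e-5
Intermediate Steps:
O = -138 (O = Add(-110, -28) = -138)
Pow(Pow(O, 2), -1) = Pow(Pow(-138, 2), -1) = Pow(19044, -1) = Rational(1, 19044)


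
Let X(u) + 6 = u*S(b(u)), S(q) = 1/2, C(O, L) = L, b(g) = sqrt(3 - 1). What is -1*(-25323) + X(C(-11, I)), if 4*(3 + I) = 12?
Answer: 25317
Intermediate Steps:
I = 0 (I = -3 + (1/4)*12 = -3 + 3 = 0)
b(g) = sqrt(2)
S(q) = 1/2
X(u) = -6 + u/2 (X(u) = -6 + u*(1/2) = -6 + u/2)
-1*(-25323) + X(C(-11, I)) = -1*(-25323) + (-6 + (1/2)*0) = 25323 + (-6 + 0) = 25323 - 6 = 25317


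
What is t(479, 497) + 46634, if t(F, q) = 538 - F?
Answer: 46693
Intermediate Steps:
t(479, 497) + 46634 = (538 - 1*479) + 46634 = (538 - 479) + 46634 = 59 + 46634 = 46693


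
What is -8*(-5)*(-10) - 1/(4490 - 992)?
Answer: -1399201/3498 ≈ -400.00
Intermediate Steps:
-8*(-5)*(-10) - 1/(4490 - 992) = 40*(-10) - 1/3498 = -400 - 1*1/3498 = -400 - 1/3498 = -1399201/3498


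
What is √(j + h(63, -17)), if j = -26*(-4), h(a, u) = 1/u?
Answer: √30039/17 ≈ 10.195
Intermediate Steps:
j = 104
√(j + h(63, -17)) = √(104 + 1/(-17)) = √(104 - 1/17) = √(1767/17) = √30039/17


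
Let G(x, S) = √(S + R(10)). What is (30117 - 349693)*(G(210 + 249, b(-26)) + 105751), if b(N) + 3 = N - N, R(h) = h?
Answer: -33795481576 - 319576*√7 ≈ -3.3796e+10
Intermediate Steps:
b(N) = -3 (b(N) = -3 + (N - N) = -3 + 0 = -3)
G(x, S) = √(10 + S) (G(x, S) = √(S + 10) = √(10 + S))
(30117 - 349693)*(G(210 + 249, b(-26)) + 105751) = (30117 - 349693)*(√(10 - 3) + 105751) = -319576*(√7 + 105751) = -319576*(105751 + √7) = -33795481576 - 319576*√7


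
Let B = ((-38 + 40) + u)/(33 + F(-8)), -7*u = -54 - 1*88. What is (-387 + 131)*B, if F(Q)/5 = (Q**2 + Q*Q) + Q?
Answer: -13312/1477 ≈ -9.0129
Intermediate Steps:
F(Q) = 5*Q + 10*Q**2 (F(Q) = 5*((Q**2 + Q*Q) + Q) = 5*((Q**2 + Q**2) + Q) = 5*(2*Q**2 + Q) = 5*(Q + 2*Q**2) = 5*Q + 10*Q**2)
u = 142/7 (u = -(-54 - 1*88)/7 = -(-54 - 88)/7 = -1/7*(-142) = 142/7 ≈ 20.286)
B = 52/1477 (B = ((-38 + 40) + 142/7)/(33 + 5*(-8)*(1 + 2*(-8))) = (2 + 142/7)/(33 + 5*(-8)*(1 - 16)) = 156/(7*(33 + 5*(-8)*(-15))) = 156/(7*(33 + 600)) = (156/7)/633 = (156/7)*(1/633) = 52/1477 ≈ 0.035206)
(-387 + 131)*B = (-387 + 131)*(52/1477) = -256*52/1477 = -13312/1477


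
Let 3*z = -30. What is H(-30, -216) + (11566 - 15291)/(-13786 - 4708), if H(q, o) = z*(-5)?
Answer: 928425/18494 ≈ 50.201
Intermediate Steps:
z = -10 (z = (1/3)*(-30) = -10)
H(q, o) = 50 (H(q, o) = -10*(-5) = 50)
H(-30, -216) + (11566 - 15291)/(-13786 - 4708) = 50 + (11566 - 15291)/(-13786 - 4708) = 50 - 3725/(-18494) = 50 - 3725*(-1/18494) = 50 + 3725/18494 = 928425/18494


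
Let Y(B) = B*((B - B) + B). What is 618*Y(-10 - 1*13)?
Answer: 326922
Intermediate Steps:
Y(B) = B² (Y(B) = B*(0 + B) = B*B = B²)
618*Y(-10 - 1*13) = 618*(-10 - 1*13)² = 618*(-10 - 13)² = 618*(-23)² = 618*529 = 326922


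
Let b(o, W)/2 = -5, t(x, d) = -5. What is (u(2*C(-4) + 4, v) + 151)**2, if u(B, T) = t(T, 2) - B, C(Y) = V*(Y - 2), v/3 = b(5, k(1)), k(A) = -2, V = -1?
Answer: 16900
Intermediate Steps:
b(o, W) = -10 (b(o, W) = 2*(-5) = -10)
v = -30 (v = 3*(-10) = -30)
C(Y) = 2 - Y (C(Y) = -(Y - 2) = -(-2 + Y) = 2 - Y)
u(B, T) = -5 - B
(u(2*C(-4) + 4, v) + 151)**2 = ((-5 - (2*(2 - 1*(-4)) + 4)) + 151)**2 = ((-5 - (2*(2 + 4) + 4)) + 151)**2 = ((-5 - (2*6 + 4)) + 151)**2 = ((-5 - (12 + 4)) + 151)**2 = ((-5 - 1*16) + 151)**2 = ((-5 - 16) + 151)**2 = (-21 + 151)**2 = 130**2 = 16900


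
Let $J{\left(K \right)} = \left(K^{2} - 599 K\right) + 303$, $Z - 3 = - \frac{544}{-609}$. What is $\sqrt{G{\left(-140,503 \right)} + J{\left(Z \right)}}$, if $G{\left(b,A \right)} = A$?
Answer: $\frac{i \sqrt{560367734}}{609} \approx 38.87 i$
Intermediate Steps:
$Z = \frac{2371}{609}$ ($Z = 3 - \frac{544}{-609} = 3 - - \frac{544}{609} = 3 + \frac{544}{609} = \frac{2371}{609} \approx 3.8933$)
$J{\left(K \right)} = 303 + K^{2} - 599 K$
$\sqrt{G{\left(-140,503 \right)} + J{\left(Z \right)}} = \sqrt{503 + \left(303 + \left(\frac{2371}{609}\right)^{2} - \frac{1420229}{609}\right)} = \sqrt{503 + \left(303 + \frac{5621641}{370881} - \frac{1420229}{609}\right)} = \sqrt{503 - \frac{746920877}{370881}} = \sqrt{- \frac{560367734}{370881}} = \frac{i \sqrt{560367734}}{609}$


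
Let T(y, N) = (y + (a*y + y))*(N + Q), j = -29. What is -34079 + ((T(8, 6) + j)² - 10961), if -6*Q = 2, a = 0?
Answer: -371135/9 ≈ -41237.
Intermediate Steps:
Q = -⅓ (Q = -⅙*2 = -⅓ ≈ -0.33333)
T(y, N) = 2*y*(-⅓ + N) (T(y, N) = (y + (0*y + y))*(N - ⅓) = (y + (0 + y))*(-⅓ + N) = (y + y)*(-⅓ + N) = (2*y)*(-⅓ + N) = 2*y*(-⅓ + N))
-34079 + ((T(8, 6) + j)² - 10961) = -34079 + (((⅔)*8*(-1 + 3*6) - 29)² - 10961) = -34079 + (((⅔)*8*(-1 + 18) - 29)² - 10961) = -34079 + (((⅔)*8*17 - 29)² - 10961) = -34079 + ((272/3 - 29)² - 10961) = -34079 + ((185/3)² - 10961) = -34079 + (34225/9 - 10961) = -34079 - 64424/9 = -371135/9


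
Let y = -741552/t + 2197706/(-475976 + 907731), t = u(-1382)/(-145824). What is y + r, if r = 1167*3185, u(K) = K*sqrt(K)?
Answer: 1604790198431/431755 + 27034019712*I*sqrt(1382)/477481 ≈ 3.7169e+6 + 2.1048e+6*I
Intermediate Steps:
u(K) = K**(3/2)
t = 691*I*sqrt(1382)/72912 (t = (-1382)**(3/2)/(-145824) = -1382*I*sqrt(1382)*(-1/145824) = 691*I*sqrt(1382)/72912 ≈ 0.35232*I)
y = 2197706/431755 + 27034019712*I*sqrt(1382)/477481 (y = -741552*(-36456*I*sqrt(1382)/477481) + 2197706/(-475976 + 907731) = -(-27034019712)*I*sqrt(1382)/477481 + 2197706/431755 = 27034019712*I*sqrt(1382)/477481 + 2197706*(1/431755) = 27034019712*I*sqrt(1382)/477481 + 2197706/431755 = 2197706/431755 + 27034019712*I*sqrt(1382)/477481 ≈ 5.0902 + 2.1048e+6*I)
r = 3716895
y + r = (2197706/431755 + 27034019712*I*sqrt(1382)/477481) + 3716895 = 1604790198431/431755 + 27034019712*I*sqrt(1382)/477481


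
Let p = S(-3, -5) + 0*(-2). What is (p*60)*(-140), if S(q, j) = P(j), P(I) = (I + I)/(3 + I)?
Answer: -42000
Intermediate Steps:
P(I) = 2*I/(3 + I) (P(I) = (2*I)/(3 + I) = 2*I/(3 + I))
S(q, j) = 2*j/(3 + j)
p = 5 (p = 2*(-5)/(3 - 5) + 0*(-2) = 2*(-5)/(-2) + 0 = 2*(-5)*(-1/2) + 0 = 5 + 0 = 5)
(p*60)*(-140) = (5*60)*(-140) = 300*(-140) = -42000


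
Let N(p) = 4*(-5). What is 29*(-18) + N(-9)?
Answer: -542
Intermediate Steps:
N(p) = -20
29*(-18) + N(-9) = 29*(-18) - 20 = -522 - 20 = -542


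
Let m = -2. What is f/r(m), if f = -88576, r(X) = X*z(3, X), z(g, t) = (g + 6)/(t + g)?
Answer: 44288/9 ≈ 4920.9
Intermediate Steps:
z(g, t) = (6 + g)/(g + t)
r(X) = 9*X/(3 + X) (r(X) = X*((6 + 3)/(3 + X)) = X*(9/(3 + X)) = 9*X/(3 + X))
f/r(m) = -88576/(9*(-2)/(3 - 2)) = -88576/(9*(-2)/1) = -88576/(9*(-2)*1) = -88576/(-18) = -88576*(-1/18) = 44288/9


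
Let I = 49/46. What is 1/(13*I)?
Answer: 46/637 ≈ 0.072214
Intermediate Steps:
I = 49/46 (I = 49*(1/46) = 49/46 ≈ 1.0652)
1/(13*I) = 1/(13*(49/46)) = 1/(637/46) = 46/637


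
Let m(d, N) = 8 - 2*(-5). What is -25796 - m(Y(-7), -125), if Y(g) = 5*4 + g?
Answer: -25814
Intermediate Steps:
Y(g) = 20 + g
m(d, N) = 18 (m(d, N) = 8 + 10 = 18)
-25796 - m(Y(-7), -125) = -25796 - 1*18 = -25796 - 18 = -25814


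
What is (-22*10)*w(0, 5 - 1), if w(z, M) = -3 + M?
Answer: -220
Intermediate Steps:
(-22*10)*w(0, 5 - 1) = (-22*10)*(-3 + (5 - 1)) = -220*(-3 + 4) = -220*1 = -220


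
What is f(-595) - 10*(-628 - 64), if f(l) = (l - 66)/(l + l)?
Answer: 8235461/1190 ≈ 6920.6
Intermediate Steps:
f(l) = (-66 + l)/(2*l) (f(l) = (-66 + l)/((2*l)) = (-66 + l)*(1/(2*l)) = (-66 + l)/(2*l))
f(-595) - 10*(-628 - 64) = (1/2)*(-66 - 595)/(-595) - 10*(-628 - 64) = (1/2)*(-1/595)*(-661) - 10*(-692) = 661/1190 + 6920 = 8235461/1190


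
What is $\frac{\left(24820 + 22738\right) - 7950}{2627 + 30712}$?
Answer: $\frac{39608}{33339} \approx 1.188$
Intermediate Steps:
$\frac{\left(24820 + 22738\right) - 7950}{2627 + 30712} = \frac{47558 - 7950}{33339} = 39608 \cdot \frac{1}{33339} = \frac{39608}{33339}$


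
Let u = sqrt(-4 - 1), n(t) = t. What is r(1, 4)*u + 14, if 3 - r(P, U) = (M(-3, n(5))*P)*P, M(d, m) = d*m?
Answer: 14 + 18*I*sqrt(5) ≈ 14.0 + 40.249*I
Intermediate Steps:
u = I*sqrt(5) (u = sqrt(-5) = I*sqrt(5) ≈ 2.2361*I)
r(P, U) = 3 + 15*P**2 (r(P, U) = 3 - (-3*5)*P*P = 3 - (-15*P)*P = 3 - (-15)*P**2 = 3 + 15*P**2)
r(1, 4)*u + 14 = (3 + 15*1**2)*(I*sqrt(5)) + 14 = (3 + 15*1)*(I*sqrt(5)) + 14 = (3 + 15)*(I*sqrt(5)) + 14 = 18*(I*sqrt(5)) + 14 = 18*I*sqrt(5) + 14 = 14 + 18*I*sqrt(5)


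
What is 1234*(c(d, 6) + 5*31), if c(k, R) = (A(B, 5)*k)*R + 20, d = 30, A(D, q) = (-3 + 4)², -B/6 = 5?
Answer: 438070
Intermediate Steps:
B = -30 (B = -6*5 = -30)
A(D, q) = 1 (A(D, q) = 1² = 1)
c(k, R) = 20 + R*k (c(k, R) = (1*k)*R + 20 = k*R + 20 = R*k + 20 = 20 + R*k)
1234*(c(d, 6) + 5*31) = 1234*((20 + 6*30) + 5*31) = 1234*((20 + 180) + 155) = 1234*(200 + 155) = 1234*355 = 438070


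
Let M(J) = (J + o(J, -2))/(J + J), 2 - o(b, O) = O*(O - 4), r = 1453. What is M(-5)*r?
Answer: 4359/2 ≈ 2179.5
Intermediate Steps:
o(b, O) = 2 - O*(-4 + O) (o(b, O) = 2 - O*(O - 4) = 2 - O*(-4 + O))
M(J) = (-10 + J)/(2*J) (M(J) = (J + (2 - 1*(-2)² + 4*(-2)))/(J + J) = (J + (2 - 1*4 - 8))/((2*J)) = (J + (2 - 4 - 8))*(1/(2*J)) = (J - 10)*(1/(2*J)) = (-10 + J)*(1/(2*J)) = (-10 + J)/(2*J))
M(-5)*r = ((½)*(-10 - 5)/(-5))*1453 = ((½)*(-⅕)*(-15))*1453 = (3/2)*1453 = 4359/2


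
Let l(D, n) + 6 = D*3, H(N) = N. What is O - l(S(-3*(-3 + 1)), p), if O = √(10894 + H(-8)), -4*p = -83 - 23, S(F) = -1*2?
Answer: 12 + √10886 ≈ 116.34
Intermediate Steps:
S(F) = -2
p = 53/2 (p = -(-83 - 23)/4 = -¼*(-106) = 53/2 ≈ 26.500)
l(D, n) = -6 + 3*D (l(D, n) = -6 + D*3 = -6 + 3*D)
O = √10886 (O = √(10894 - 8) = √10886 ≈ 104.34)
O - l(S(-3*(-3 + 1)), p) = √10886 - (-6 + 3*(-2)) = √10886 - (-6 - 6) = √10886 - 1*(-12) = √10886 + 12 = 12 + √10886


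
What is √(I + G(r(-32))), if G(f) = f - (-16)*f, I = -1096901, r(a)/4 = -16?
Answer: I*√1097989 ≈ 1047.8*I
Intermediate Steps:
r(a) = -64 (r(a) = 4*(-16) = -64)
G(f) = 17*f (G(f) = f + 16*f = 17*f)
√(I + G(r(-32))) = √(-1096901 + 17*(-64)) = √(-1096901 - 1088) = √(-1097989) = I*√1097989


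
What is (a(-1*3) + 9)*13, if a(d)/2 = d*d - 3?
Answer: 273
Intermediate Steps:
a(d) = -6 + 2*d² (a(d) = 2*(d*d - 3) = 2*(d² - 3) = 2*(-3 + d²) = -6 + 2*d²)
(a(-1*3) + 9)*13 = ((-6 + 2*(-1*3)²) + 9)*13 = ((-6 + 2*(-3)²) + 9)*13 = ((-6 + 2*9) + 9)*13 = ((-6 + 18) + 9)*13 = (12 + 9)*13 = 21*13 = 273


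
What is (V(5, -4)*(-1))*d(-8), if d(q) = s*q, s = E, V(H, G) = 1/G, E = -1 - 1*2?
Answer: 6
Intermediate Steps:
E = -3 (E = -1 - 2 = -3)
s = -3
d(q) = -3*q
(V(5, -4)*(-1))*d(-8) = (-1/(-4))*(-3*(-8)) = -1/4*(-1)*24 = (1/4)*24 = 6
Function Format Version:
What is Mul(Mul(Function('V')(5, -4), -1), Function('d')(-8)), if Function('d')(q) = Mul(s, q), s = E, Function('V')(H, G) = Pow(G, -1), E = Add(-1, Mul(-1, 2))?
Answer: 6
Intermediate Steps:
E = -3 (E = Add(-1, -2) = -3)
s = -3
Function('d')(q) = Mul(-3, q)
Mul(Mul(Function('V')(5, -4), -1), Function('d')(-8)) = Mul(Mul(Pow(-4, -1), -1), Mul(-3, -8)) = Mul(Mul(Rational(-1, 4), -1), 24) = Mul(Rational(1, 4), 24) = 6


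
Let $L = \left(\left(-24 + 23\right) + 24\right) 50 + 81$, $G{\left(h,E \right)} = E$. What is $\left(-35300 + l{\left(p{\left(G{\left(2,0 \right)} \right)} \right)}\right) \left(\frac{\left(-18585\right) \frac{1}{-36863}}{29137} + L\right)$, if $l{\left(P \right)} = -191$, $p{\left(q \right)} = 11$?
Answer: $- \frac{46925812991273486}{1074077231} \approx -4.3689 \cdot 10^{7}$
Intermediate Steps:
$L = 1231$ ($L = \left(-1 + 24\right) 50 + 81 = 23 \cdot 50 + 81 = 1150 + 81 = 1231$)
$\left(-35300 + l{\left(p{\left(G{\left(2,0 \right)} \right)} \right)}\right) \left(\frac{\left(-18585\right) \frac{1}{-36863}}{29137} + L\right) = \left(-35300 - 191\right) \left(\frac{\left(-18585\right) \frac{1}{-36863}}{29137} + 1231\right) = - 35491 \left(\left(-18585\right) \left(- \frac{1}{36863}\right) \frac{1}{29137} + 1231\right) = - 35491 \left(\frac{18585}{36863} \cdot \frac{1}{29137} + 1231\right) = - 35491 \left(\frac{18585}{1074077231} + 1231\right) = \left(-35491\right) \frac{1322189089946}{1074077231} = - \frac{46925812991273486}{1074077231}$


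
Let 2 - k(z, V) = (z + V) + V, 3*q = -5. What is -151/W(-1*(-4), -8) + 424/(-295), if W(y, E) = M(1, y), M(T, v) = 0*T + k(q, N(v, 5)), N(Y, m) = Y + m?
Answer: 115403/12685 ≈ 9.0976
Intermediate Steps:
q = -5/3 (q = (⅓)*(-5) = -5/3 ≈ -1.6667)
k(z, V) = 2 - z - 2*V (k(z, V) = 2 - ((z + V) + V) = 2 - ((V + z) + V) = 2 - (z + 2*V) = 2 + (-z - 2*V) = 2 - z - 2*V)
M(T, v) = -19/3 - 2*v (M(T, v) = 0*T + (2 - 1*(-5/3) - 2*(v + 5)) = 0 + (2 + 5/3 - 2*(5 + v)) = 0 + (2 + 5/3 + (-10 - 2*v)) = 0 + (-19/3 - 2*v) = -19/3 - 2*v)
W(y, E) = -19/3 - 2*y
-151/W(-1*(-4), -8) + 424/(-295) = -151/(-19/3 - (-2)*(-4)) + 424/(-295) = -151/(-19/3 - 2*4) + 424*(-1/295) = -151/(-19/3 - 8) - 424/295 = -151/(-43/3) - 424/295 = -151*(-3/43) - 424/295 = 453/43 - 424/295 = 115403/12685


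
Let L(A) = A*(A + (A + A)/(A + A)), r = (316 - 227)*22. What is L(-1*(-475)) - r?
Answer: 224142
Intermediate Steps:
r = 1958 (r = 89*22 = 1958)
L(A) = A*(1 + A) (L(A) = A*(A + (2*A)/((2*A))) = A*(A + (2*A)*(1/(2*A))) = A*(A + 1) = A*(1 + A))
L(-1*(-475)) - r = (-1*(-475))*(1 - 1*(-475)) - 1*1958 = 475*(1 + 475) - 1958 = 475*476 - 1958 = 226100 - 1958 = 224142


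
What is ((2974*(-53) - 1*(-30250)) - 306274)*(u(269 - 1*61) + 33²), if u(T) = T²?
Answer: -19233501038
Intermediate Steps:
((2974*(-53) - 1*(-30250)) - 306274)*(u(269 - 1*61) + 33²) = ((2974*(-53) - 1*(-30250)) - 306274)*((269 - 1*61)² + 33²) = ((-157622 + 30250) - 306274)*((269 - 61)² + 1089) = (-127372 - 306274)*(208² + 1089) = -433646*(43264 + 1089) = -433646*44353 = -19233501038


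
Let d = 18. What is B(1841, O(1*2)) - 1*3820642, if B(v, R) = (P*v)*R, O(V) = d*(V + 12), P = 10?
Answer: 818678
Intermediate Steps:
O(V) = 216 + 18*V (O(V) = 18*(V + 12) = 18*(12 + V) = 216 + 18*V)
B(v, R) = 10*R*v (B(v, R) = (10*v)*R = 10*R*v)
B(1841, O(1*2)) - 1*3820642 = 10*(216 + 18*(1*2))*1841 - 1*3820642 = 10*(216 + 18*2)*1841 - 3820642 = 10*(216 + 36)*1841 - 3820642 = 10*252*1841 - 3820642 = 4639320 - 3820642 = 818678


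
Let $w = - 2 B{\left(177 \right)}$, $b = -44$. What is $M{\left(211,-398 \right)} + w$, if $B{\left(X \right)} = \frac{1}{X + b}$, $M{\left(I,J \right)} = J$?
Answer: $- \frac{52936}{133} \approx -398.02$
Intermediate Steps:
$B{\left(X \right)} = \frac{1}{-44 + X}$ ($B{\left(X \right)} = \frac{1}{X - 44} = \frac{1}{-44 + X}$)
$w = - \frac{2}{133}$ ($w = - \frac{2}{-44 + 177} = - \frac{2}{133} \approx -0.015038$)
$M{\left(211,-398 \right)} + w = -398 - \frac{2}{133} = - \frac{52936}{133}$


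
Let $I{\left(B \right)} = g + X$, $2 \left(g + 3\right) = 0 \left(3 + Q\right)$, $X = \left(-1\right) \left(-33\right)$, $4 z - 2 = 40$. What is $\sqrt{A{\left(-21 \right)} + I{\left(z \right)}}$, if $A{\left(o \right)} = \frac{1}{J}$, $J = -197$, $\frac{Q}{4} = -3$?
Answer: $\frac{\sqrt{1164073}}{197} \approx 5.4768$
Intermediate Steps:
$Q = -12$ ($Q = 4 \left(-3\right) = -12$)
$z = \frac{21}{2}$ ($z = \frac{1}{2} + \frac{1}{4} \cdot 40 = \frac{1}{2} + 10 = \frac{21}{2} \approx 10.5$)
$A{\left(o \right)} = - \frac{1}{197}$ ($A{\left(o \right)} = \frac{1}{-197} = - \frac{1}{197}$)
$X = 33$
$g = -3$ ($g = -3 + \frac{0 \left(3 - 12\right)}{2} = -3 + \frac{0 \left(-9\right)}{2} = -3 + \frac{1}{2} \cdot 0 = -3 + 0 = -3$)
$I{\left(B \right)} = 30$ ($I{\left(B \right)} = -3 + 33 = 30$)
$\sqrt{A{\left(-21 \right)} + I{\left(z \right)}} = \sqrt{- \frac{1}{197} + 30} = \sqrt{\frac{5909}{197}} = \frac{\sqrt{1164073}}{197}$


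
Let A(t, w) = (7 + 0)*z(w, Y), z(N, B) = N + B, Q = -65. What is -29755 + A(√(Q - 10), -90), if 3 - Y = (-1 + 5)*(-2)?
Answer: -30308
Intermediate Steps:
Y = 11 (Y = 3 - (-1 + 5)*(-2) = 3 - 4*(-2) = 3 - 1*(-8) = 3 + 8 = 11)
z(N, B) = B + N
A(t, w) = 77 + 7*w (A(t, w) = (7 + 0)*(11 + w) = 7*(11 + w) = 77 + 7*w)
-29755 + A(√(Q - 10), -90) = -29755 + (77 + 7*(-90)) = -29755 + (77 - 630) = -29755 - 553 = -30308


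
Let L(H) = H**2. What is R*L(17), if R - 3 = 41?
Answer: 12716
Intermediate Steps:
R = 44 (R = 3 + 41 = 44)
R*L(17) = 44*17**2 = 44*289 = 12716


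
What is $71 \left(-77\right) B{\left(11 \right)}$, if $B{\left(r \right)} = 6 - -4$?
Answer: $-54670$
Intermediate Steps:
$B{\left(r \right)} = 10$ ($B{\left(r \right)} = 6 + 4 = 10$)
$71 \left(-77\right) B{\left(11 \right)} = 71 \left(-77\right) 10 = \left(-5467\right) 10 = -54670$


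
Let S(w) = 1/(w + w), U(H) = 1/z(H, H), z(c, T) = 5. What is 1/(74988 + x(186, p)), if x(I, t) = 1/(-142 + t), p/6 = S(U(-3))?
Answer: 127/9523475 ≈ 1.3335e-5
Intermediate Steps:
U(H) = ⅕ (U(H) = 1/5 = ⅕)
S(w) = 1/(2*w)
p = 15 (p = 6*(1/(2*(⅕))) = 6*((½)*5) = 6*(5/2) = 15)
1/(74988 + x(186, p)) = 1/(74988 + 1/(-142 + 15)) = 1/(74988 + 1/(-127)) = 1/(74988 - 1/127) = 1/(9523475/127) = 127/9523475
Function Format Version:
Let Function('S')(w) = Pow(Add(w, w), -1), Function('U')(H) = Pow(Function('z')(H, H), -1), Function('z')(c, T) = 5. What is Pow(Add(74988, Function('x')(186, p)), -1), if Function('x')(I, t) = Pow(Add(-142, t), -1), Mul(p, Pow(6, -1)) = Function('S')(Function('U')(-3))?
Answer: Rational(127, 9523475) ≈ 1.3335e-5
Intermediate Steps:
Function('U')(H) = Rational(1, 5) (Function('U')(H) = Pow(5, -1) = Rational(1, 5))
Function('S')(w) = Mul(Rational(1, 2), Pow(w, -1)) (Function('S')(w) = Pow(Mul(2, w), -1) = Mul(Rational(1, 2), Pow(w, -1)))
p = 15 (p = Mul(6, Mul(Rational(1, 2), Pow(Rational(1, 5), -1))) = Mul(6, Mul(Rational(1, 2), 5)) = Mul(6, Rational(5, 2)) = 15)
Pow(Add(74988, Function('x')(186, p)), -1) = Pow(Add(74988, Pow(Add(-142, 15), -1)), -1) = Pow(Add(74988, Pow(-127, -1)), -1) = Pow(Add(74988, Rational(-1, 127)), -1) = Pow(Rational(9523475, 127), -1) = Rational(127, 9523475)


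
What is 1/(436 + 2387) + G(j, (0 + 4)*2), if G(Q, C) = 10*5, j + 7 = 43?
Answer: 141151/2823 ≈ 50.000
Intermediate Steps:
j = 36 (j = -7 + 43 = 36)
G(Q, C) = 50
1/(436 + 2387) + G(j, (0 + 4)*2) = 1/(436 + 2387) + 50 = 1/2823 + 50 = 141151/2823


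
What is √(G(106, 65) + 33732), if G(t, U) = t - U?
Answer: √33773 ≈ 183.77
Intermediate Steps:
√(G(106, 65) + 33732) = √((106 - 1*65) + 33732) = √((106 - 65) + 33732) = √(41 + 33732) = √33773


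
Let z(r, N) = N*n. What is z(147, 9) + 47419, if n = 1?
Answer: 47428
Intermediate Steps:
z(r, N) = N (z(r, N) = N*1 = N)
z(147, 9) + 47419 = 9 + 47419 = 47428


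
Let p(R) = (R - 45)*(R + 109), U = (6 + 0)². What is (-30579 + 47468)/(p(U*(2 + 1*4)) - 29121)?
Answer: 16889/26454 ≈ 0.63843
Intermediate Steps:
U = 36 (U = 6² = 36)
p(R) = (-45 + R)*(109 + R)
(-30579 + 47468)/(p(U*(2 + 1*4)) - 29121) = (-30579 + 47468)/((-4905 + (36*(2 + 1*4))² + 64*(36*(2 + 1*4))) - 29121) = 16889/((-4905 + (36*(2 + 4))² + 64*(36*(2 + 4))) - 29121) = 16889/((-4905 + (36*6)² + 64*(36*6)) - 29121) = 16889/((-4905 + 216² + 64*216) - 29121) = 16889/((-4905 + 46656 + 13824) - 29121) = 16889/(55575 - 29121) = 16889/26454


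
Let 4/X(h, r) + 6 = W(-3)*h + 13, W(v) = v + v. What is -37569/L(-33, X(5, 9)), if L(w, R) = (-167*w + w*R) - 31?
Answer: -864087/126172 ≈ -6.8485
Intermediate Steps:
W(v) = 2*v
X(h, r) = 4/(7 - 6*h) (X(h, r) = 4/(-6 + ((2*(-3))*h + 13)) = 4/(-6 + (-6*h + 13)) = 4/(-6 + (13 - 6*h)) = 4/(7 - 6*h))
L(w, R) = -31 - 167*w + R*w (L(w, R) = (-167*w + R*w) - 31 = -31 - 167*w + R*w)
-37569/L(-33, X(5, 9)) = -37569/(-31 - 167*(-33) - 4/(-7 + 6*5)*(-33)) = -37569/(-31 + 5511 - 4/(-7 + 30)*(-33)) = -37569/(-31 + 5511 - 4/23*(-33)) = -37569/(-31 + 5511 + 132/23) = -37569/126172/23 = -37569*23/126172 = -864087/126172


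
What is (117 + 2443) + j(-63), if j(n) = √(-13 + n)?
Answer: 2560 + 2*I*√19 ≈ 2560.0 + 8.7178*I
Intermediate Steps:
(117 + 2443) + j(-63) = (117 + 2443) + √(-13 - 63) = 2560 + √(-76) = 2560 + 2*I*√19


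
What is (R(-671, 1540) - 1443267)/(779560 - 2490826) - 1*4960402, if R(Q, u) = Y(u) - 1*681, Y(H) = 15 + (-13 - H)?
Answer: -4244282921723/855633 ≈ -4.9604e+6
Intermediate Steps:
Y(H) = 2 - H
R(Q, u) = -679 - u (R(Q, u) = (2 - u) - 1*681 = (2 - u) - 681 = -679 - u)
(R(-671, 1540) - 1443267)/(779560 - 2490826) - 1*4960402 = ((-679 - 1*1540) - 1443267)/(779560 - 2490826) - 1*4960402 = ((-679 - 1540) - 1443267)/(-1711266) - 4960402 = (-2219 - 1443267)*(-1/1711266) - 4960402 = -1445486*(-1/1711266) - 4960402 = 722743/855633 - 4960402 = -4244282921723/855633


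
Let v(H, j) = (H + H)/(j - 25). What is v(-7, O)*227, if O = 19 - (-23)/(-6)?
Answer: 19068/59 ≈ 323.19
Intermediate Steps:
O = 91/6 (O = 19 - (-23)*(-1)/6 = 19 - 1*23/6 = 19 - 23/6 = 91/6 ≈ 15.167)
v(H, j) = 2*H/(-25 + j) (v(H, j) = (2*H)/(-25 + j) = 2*H/(-25 + j))
v(-7, O)*227 = (2*(-7)/(-25 + 91/6))*227 = (2*(-7)/(-59/6))*227 = (2*(-7)*(-6/59))*227 = (84/59)*227 = 19068/59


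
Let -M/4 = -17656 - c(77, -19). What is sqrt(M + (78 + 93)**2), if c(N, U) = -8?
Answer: sqrt(99833) ≈ 315.96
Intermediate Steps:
M = 70592 (M = -4*(-17656 - 1*(-8)) = -4*(-17656 + 8) = -4*(-17648) = 70592)
sqrt(M + (78 + 93)**2) = sqrt(70592 + (78 + 93)**2) = sqrt(70592 + 171**2) = sqrt(70592 + 29241) = sqrt(99833)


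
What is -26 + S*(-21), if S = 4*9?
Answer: -782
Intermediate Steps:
S = 36
-26 + S*(-21) = -26 + 36*(-21) = -26 - 756 = -782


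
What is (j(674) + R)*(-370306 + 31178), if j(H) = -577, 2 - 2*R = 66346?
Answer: 11445230872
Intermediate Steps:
R = -33172 (R = 1 - 1/2*66346 = 1 - 33173 = -33172)
(j(674) + R)*(-370306 + 31178) = (-577 - 33172)*(-370306 + 31178) = -33749*(-339128) = 11445230872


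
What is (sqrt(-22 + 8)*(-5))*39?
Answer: -195*I*sqrt(14) ≈ -729.62*I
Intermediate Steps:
(sqrt(-22 + 8)*(-5))*39 = (sqrt(-14)*(-5))*39 = ((I*sqrt(14))*(-5))*39 = -5*I*sqrt(14)*39 = -195*I*sqrt(14)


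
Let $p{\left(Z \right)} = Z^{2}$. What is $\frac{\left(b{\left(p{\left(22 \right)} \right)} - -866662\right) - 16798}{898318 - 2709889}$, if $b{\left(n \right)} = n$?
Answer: $- \frac{850348}{1811571} \approx -0.4694$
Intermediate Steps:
$\frac{\left(b{\left(p{\left(22 \right)} \right)} - -866662\right) - 16798}{898318 - 2709889} = \frac{\left(22^{2} - -866662\right) - 16798}{898318 - 2709889} = \frac{\left(484 + 866662\right) - 16798}{-1811571} = \left(867146 - 16798\right) \left(- \frac{1}{1811571}\right) = 850348 \left(- \frac{1}{1811571}\right) = - \frac{850348}{1811571}$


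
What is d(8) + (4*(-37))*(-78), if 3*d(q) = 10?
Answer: 34642/3 ≈ 11547.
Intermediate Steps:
d(q) = 10/3 (d(q) = (1/3)*10 = 10/3)
d(8) + (4*(-37))*(-78) = 10/3 + (4*(-37))*(-78) = 10/3 - 148*(-78) = 10/3 + 11544 = 34642/3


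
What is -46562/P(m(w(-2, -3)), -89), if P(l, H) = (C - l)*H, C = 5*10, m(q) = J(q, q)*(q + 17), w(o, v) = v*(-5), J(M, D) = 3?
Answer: -23281/2047 ≈ -11.373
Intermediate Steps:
w(o, v) = -5*v
m(q) = 51 + 3*q (m(q) = 3*(q + 17) = 3*(17 + q) = 51 + 3*q)
C = 50
P(l, H) = H*(50 - l) (P(l, H) = (50 - l)*H = H*(50 - l))
-46562/P(m(w(-2, -3)), -89) = -46562*(-1/(89*(50 - (51 + 3*(-5*(-3)))))) = -46562*(-1/(89*(50 - (51 + 3*15)))) = -46562*(-1/(89*(50 - (51 + 45)))) = -46562*(-1/(89*(50 - 1*96))) = -46562*(-1/(89*(50 - 96))) = -46562/((-89*(-46))) = -46562/4094 = -46562*1/4094 = -23281/2047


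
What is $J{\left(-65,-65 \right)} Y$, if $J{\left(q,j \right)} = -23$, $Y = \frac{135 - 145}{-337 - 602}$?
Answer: $- \frac{230}{939} \approx -0.24494$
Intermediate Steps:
$Y = \frac{10}{939}$ ($Y = - \frac{10}{-939} = \left(-10\right) \left(- \frac{1}{939}\right) = \frac{10}{939} \approx 0.01065$)
$J{\left(-65,-65 \right)} Y = \left(-23\right) \frac{10}{939} = - \frac{230}{939}$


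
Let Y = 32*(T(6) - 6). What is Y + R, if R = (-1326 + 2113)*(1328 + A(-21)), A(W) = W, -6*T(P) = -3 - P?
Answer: 1028465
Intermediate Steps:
T(P) = 1/2 + P/6 (T(P) = -(-3 - P)/6 = 1/2 + P/6)
Y = -144 (Y = 32*((1/2 + (1/6)*6) - 6) = 32*((1/2 + 1) - 6) = 32*(3/2 - 6) = 32*(-9/2) = -144)
R = 1028609 (R = (-1326 + 2113)*(1328 - 21) = 787*1307 = 1028609)
Y + R = -144 + 1028609 = 1028465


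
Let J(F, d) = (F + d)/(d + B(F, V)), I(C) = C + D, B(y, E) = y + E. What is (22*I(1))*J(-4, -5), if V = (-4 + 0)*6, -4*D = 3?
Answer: 3/2 ≈ 1.5000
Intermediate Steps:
D = -¾ (D = -¼*3 = -¾ ≈ -0.75000)
V = -24 (V = -4*6 = -24)
B(y, E) = E + y
I(C) = -¾ + C (I(C) = C - ¾ = -¾ + C)
J(F, d) = (F + d)/(-24 + F + d) (J(F, d) = (F + d)/(d + (-24 + F)) = (F + d)/(-24 + F + d))
(22*I(1))*J(-4, -5) = (22*(-¾ + 1))*((-4 - 5)/(-24 - 4 - 5)) = (22*(¼))*(-9/(-33)) = 11*(-1/33*(-9))/2 = (11/2)*(3/11) = 3/2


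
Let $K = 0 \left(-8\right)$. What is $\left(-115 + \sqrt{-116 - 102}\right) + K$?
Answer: $-115 + i \sqrt{218} \approx -115.0 + 14.765 i$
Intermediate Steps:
$K = 0$
$\left(-115 + \sqrt{-116 - 102}\right) + K = \left(-115 + \sqrt{-116 - 102}\right) + 0 = \left(-115 + \sqrt{-218}\right) + 0 = \left(-115 + i \sqrt{218}\right) + 0 = -115 + i \sqrt{218}$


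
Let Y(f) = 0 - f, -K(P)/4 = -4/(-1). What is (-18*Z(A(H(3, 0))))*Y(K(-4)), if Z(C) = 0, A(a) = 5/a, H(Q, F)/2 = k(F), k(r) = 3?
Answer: 0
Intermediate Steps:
H(Q, F) = 6 (H(Q, F) = 2*3 = 6)
K(P) = -16 (K(P) = -(-16)/(-1) = -(-16)*(-1) = -4*4 = -16)
Y(f) = -f
(-18*Z(A(H(3, 0))))*Y(K(-4)) = (-18*0)*(-1*(-16)) = 0*16 = 0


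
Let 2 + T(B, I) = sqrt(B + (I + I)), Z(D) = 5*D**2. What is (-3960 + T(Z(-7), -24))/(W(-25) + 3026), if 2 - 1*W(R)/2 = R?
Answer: -283/220 + sqrt(197)/3080 ≈ -1.2818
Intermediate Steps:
T(B, I) = -2 + sqrt(B + 2*I) (T(B, I) = -2 + sqrt(B + (I + I)) = -2 + sqrt(B + 2*I))
W(R) = 4 - 2*R
(-3960 + T(Z(-7), -24))/(W(-25) + 3026) = (-3960 + (-2 + sqrt(5*(-7)**2 + 2*(-24))))/((4 - 2*(-25)) + 3026) = (-3960 + (-2 + sqrt(5*49 - 48)))/((4 + 50) + 3026) = (-3960 + (-2 + sqrt(245 - 48)))/(54 + 3026) = (-3960 + (-2 + sqrt(197)))/3080 = (-3962 + sqrt(197))*(1/3080) = -283/220 + sqrt(197)/3080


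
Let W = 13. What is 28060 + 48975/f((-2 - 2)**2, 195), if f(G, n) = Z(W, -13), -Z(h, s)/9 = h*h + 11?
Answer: 3027215/108 ≈ 28030.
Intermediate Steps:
Z(h, s) = -99 - 9*h**2 (Z(h, s) = -9*(h*h + 11) = -9*(h**2 + 11) = -9*(11 + h**2) = -99 - 9*h**2)
f(G, n) = -1620 (f(G, n) = -99 - 9*13**2 = -99 - 9*169 = -99 - 1521 = -1620)
28060 + 48975/f((-2 - 2)**2, 195) = 28060 + 48975/(-1620) = 28060 + 48975*(-1/1620) = 28060 - 3265/108 = 3027215/108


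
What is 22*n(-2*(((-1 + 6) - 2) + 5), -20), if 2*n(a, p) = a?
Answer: -176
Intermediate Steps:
n(a, p) = a/2
22*n(-2*(((-1 + 6) - 2) + 5), -20) = 22*((-2*(((-1 + 6) - 2) + 5))/2) = 22*((-2*((5 - 2) + 5))/2) = 22*((-2*(3 + 5))/2) = 22*((-2*8)/2) = 22*((½)*(-16)) = 22*(-8) = -176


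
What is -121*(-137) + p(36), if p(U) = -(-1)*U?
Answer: 16613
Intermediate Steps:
p(U) = U
-121*(-137) + p(36) = -121*(-137) + 36 = 16577 + 36 = 16613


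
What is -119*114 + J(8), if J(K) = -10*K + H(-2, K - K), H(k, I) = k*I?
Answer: -13646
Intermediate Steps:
H(k, I) = I*k
J(K) = -10*K (J(K) = -10*K + (K - K)*(-2) = -10*K + 0*(-2) = -10*K + 0 = -10*K)
-119*114 + J(8) = -119*114 - 10*8 = -13566 - 80 = -13646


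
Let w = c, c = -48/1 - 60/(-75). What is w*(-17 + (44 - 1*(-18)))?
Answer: -2124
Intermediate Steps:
c = -236/5 (c = -48*1 - 60*(-1/75) = -48 + ⅘ = -236/5 ≈ -47.200)
w = -236/5 ≈ -47.200
w*(-17 + (44 - 1*(-18))) = -236*(-17 + (44 - 1*(-18)))/5 = -236*(-17 + (44 + 18))/5 = -236*(-17 + 62)/5 = -236/5*45 = -2124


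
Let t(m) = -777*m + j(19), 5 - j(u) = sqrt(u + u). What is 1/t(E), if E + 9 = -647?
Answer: 509717/259811420051 + sqrt(38)/259811420051 ≈ 1.9619e-6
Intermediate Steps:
E = -656 (E = -9 - 647 = -656)
j(u) = 5 - sqrt(2)*sqrt(u) (j(u) = 5 - sqrt(u + u) = 5 - sqrt(2*u) = 5 - sqrt(2)*sqrt(u))
t(m) = 5 - sqrt(38) - 777*m (t(m) = -777*m + (5 - sqrt(2)*sqrt(19)) = -777*m + (5 - sqrt(38)) = 5 - sqrt(38) - 777*m)
1/t(E) = 1/(5 - sqrt(38) - 777*(-656)) = 1/(5 - sqrt(38) + 509712) = 1/(509717 - sqrt(38))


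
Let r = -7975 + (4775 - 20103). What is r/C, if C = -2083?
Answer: 23303/2083 ≈ 11.187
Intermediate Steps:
r = -23303 (r = -7975 - 15328 = -23303)
r/C = -23303/(-2083) = -23303*(-1/2083) = 23303/2083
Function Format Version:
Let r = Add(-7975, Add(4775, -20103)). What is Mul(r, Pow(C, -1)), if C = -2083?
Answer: Rational(23303, 2083) ≈ 11.187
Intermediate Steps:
r = -23303 (r = Add(-7975, -15328) = -23303)
Mul(r, Pow(C, -1)) = Mul(-23303, Pow(-2083, -1)) = Mul(-23303, Rational(-1, 2083)) = Rational(23303, 2083)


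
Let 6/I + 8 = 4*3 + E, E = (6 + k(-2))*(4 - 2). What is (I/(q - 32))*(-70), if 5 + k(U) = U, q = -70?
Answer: 35/17 ≈ 2.0588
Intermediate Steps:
k(U) = -5 + U
E = -2 (E = (6 + (-5 - 2))*(4 - 2) = (6 - 7)*2 = -1*2 = -2)
I = 3 (I = 6/(-8 + (4*3 - 2)) = 6/(-8 + (12 - 2)) = 6/(-8 + 10) = 6/2 = 6*(1/2) = 3)
(I/(q - 32))*(-70) = (3/(-70 - 32))*(-70) = (3/(-102))*(-70) = -1/102*3*(-70) = -1/34*(-70) = 35/17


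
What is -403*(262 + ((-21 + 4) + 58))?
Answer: -122109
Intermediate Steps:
-403*(262 + ((-21 + 4) + 58)) = -403*(262 + (-17 + 58)) = -403*(262 + 41) = -403*303 = -122109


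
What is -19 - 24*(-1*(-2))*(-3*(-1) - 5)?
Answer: 77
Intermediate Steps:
-19 - 24*(-1*(-2))*(-3*(-1) - 5) = -19 - 48*(3 - 5) = -19 - 48*(-2) = -19 - 24*(-4) = -19 + 96 = 77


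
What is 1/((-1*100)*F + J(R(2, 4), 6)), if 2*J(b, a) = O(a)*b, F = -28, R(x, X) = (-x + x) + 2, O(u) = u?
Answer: 1/2806 ≈ 0.00035638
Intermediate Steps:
R(x, X) = 2 (R(x, X) = 0 + 2 = 2)
J(b, a) = a*b/2 (J(b, a) = (a*b)/2 = a*b/2)
1/((-1*100)*F + J(R(2, 4), 6)) = 1/(-1*100*(-28) + (½)*6*2) = 1/(-100*(-28) + 6) = 1/(2800 + 6) = 1/2806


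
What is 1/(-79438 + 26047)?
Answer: -1/53391 ≈ -1.8730e-5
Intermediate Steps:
1/(-79438 + 26047) = 1/(-53391) = -1/53391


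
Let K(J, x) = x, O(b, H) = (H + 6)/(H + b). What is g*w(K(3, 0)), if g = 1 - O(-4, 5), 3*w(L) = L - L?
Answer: 0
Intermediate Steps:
O(b, H) = (6 + H)/(H + b)
w(L) = 0 (w(L) = (L - L)/3 = (1/3)*0 = 0)
g = -10 (g = 1 - (6 + 5)/(5 - 4) = 1 - 11/1 = 1 - 11 = -10)
g*w(K(3, 0)) = -10*0 = 0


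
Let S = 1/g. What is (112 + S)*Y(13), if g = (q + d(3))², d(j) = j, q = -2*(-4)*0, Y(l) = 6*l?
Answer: 26234/3 ≈ 8744.7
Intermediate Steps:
q = 0 (q = 8*0 = 0)
g = 9 (g = (0 + 3)² = 3² = 9)
S = ⅑ (S = 1/9 = ⅑ ≈ 0.11111)
(112 + S)*Y(13) = (112 + ⅑)*(6*13) = (1009/9)*78 = 26234/3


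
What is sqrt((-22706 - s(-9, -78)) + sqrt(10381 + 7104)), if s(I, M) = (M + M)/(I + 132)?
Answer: sqrt(-38166654 + 1681*sqrt(17485))/41 ≈ 150.24*I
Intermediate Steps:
s(I, M) = 2*M/(132 + I) (s(I, M) = (2*M)/(132 + I) = 2*M/(132 + I))
sqrt((-22706 - s(-9, -78)) + sqrt(10381 + 7104)) = sqrt((-22706 - 2*(-78)/(132 - 9)) + sqrt(10381 + 7104)) = sqrt((-22706 - 2*(-78)/123) + sqrt(17485)) = sqrt((-22706 - 1*(-52/41)) + sqrt(17485)) = sqrt((-22706 + 52/41) + sqrt(17485)) = sqrt(-930894/41 + sqrt(17485))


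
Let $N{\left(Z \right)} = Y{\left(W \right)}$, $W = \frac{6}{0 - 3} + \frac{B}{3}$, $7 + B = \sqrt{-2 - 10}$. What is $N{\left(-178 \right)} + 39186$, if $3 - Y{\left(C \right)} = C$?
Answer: $\frac{117580}{3} - \frac{2 i \sqrt{3}}{3} \approx 39193.0 - 1.1547 i$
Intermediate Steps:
$B = -7 + 2 i \sqrt{3}$ ($B = -7 + \sqrt{-2 - 10} = -7 + \sqrt{-12} = -7 + 2 i \sqrt{3} \approx -7.0 + 3.4641 i$)
$W = - \frac{13}{3} + \frac{2 i \sqrt{3}}{3}$ ($W = \frac{6}{0 - 3} + \frac{-7 + 2 i \sqrt{3}}{3} = \frac{6}{-3} + \left(-7 + 2 i \sqrt{3}\right) \frac{1}{3} = 6 \left(- \frac{1}{3}\right) - \left(\frac{7}{3} - \frac{2 i \sqrt{3}}{3}\right) = -2 - \left(\frac{7}{3} - \frac{2 i \sqrt{3}}{3}\right) = - \frac{13}{3} + \frac{2 i \sqrt{3}}{3} \approx -4.3333 + 1.1547 i$)
$Y{\left(C \right)} = 3 - C$
$N{\left(Z \right)} = \frac{22}{3} - \frac{2 i \sqrt{3}}{3}$ ($N{\left(Z \right)} = 3 - \left(- \frac{13}{3} + \frac{2 i \sqrt{3}}{3}\right) = 3 + \left(\frac{13}{3} - \frac{2 i \sqrt{3}}{3}\right) = \frac{22}{3} - \frac{2 i \sqrt{3}}{3}$)
$N{\left(-178 \right)} + 39186 = \left(\frac{22}{3} - \frac{2 i \sqrt{3}}{3}\right) + 39186 = \frac{117580}{3} - \frac{2 i \sqrt{3}}{3}$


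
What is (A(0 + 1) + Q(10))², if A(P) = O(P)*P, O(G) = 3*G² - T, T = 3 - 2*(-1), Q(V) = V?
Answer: 64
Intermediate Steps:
T = 5 (T = 3 + 2 = 5)
O(G) = -5 + 3*G² (O(G) = 3*G² - 1*5 = 3*G² - 5 = -5 + 3*G²)
A(P) = P*(-5 + 3*P²) (A(P) = (-5 + 3*P²)*P = P*(-5 + 3*P²))
(A(0 + 1) + Q(10))² = ((0 + 1)*(-5 + 3*(0 + 1)²) + 10)² = (1*(-5 + 3*1²) + 10)² = (1*(-5 + 3*1) + 10)² = (1*(-5 + 3) + 10)² = (1*(-2) + 10)² = (-2 + 10)² = 8² = 64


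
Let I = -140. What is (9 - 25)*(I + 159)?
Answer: -304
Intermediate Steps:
(9 - 25)*(I + 159) = (9 - 25)*(-140 + 159) = -16*19 = -304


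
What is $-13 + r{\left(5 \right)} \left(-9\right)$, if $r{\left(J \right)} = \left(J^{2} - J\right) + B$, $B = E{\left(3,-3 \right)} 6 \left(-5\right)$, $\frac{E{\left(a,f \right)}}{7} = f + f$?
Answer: $-11533$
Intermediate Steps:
$E{\left(a,f \right)} = 14 f$ ($E{\left(a,f \right)} = 7 \left(f + f\right) = 7 \cdot 2 f = 14 f$)
$B = 1260$ ($B = 14 \left(-3\right) 6 \left(-5\right) = \left(-42\right) 6 \left(-5\right) = \left(-252\right) \left(-5\right) = 1260$)
$r{\left(J \right)} = 1260 + J^{2} - J$ ($r{\left(J \right)} = \left(J^{2} - J\right) + 1260 = 1260 + J^{2} - J$)
$-13 + r{\left(5 \right)} \left(-9\right) = -13 + \left(1260 + 5^{2} - 5\right) \left(-9\right) = -13 + \left(1260 + 25 - 5\right) \left(-9\right) = -13 + 1280 \left(-9\right) = -13 - 11520 = -11533$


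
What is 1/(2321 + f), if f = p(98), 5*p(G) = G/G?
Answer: 5/11606 ≈ 0.00043081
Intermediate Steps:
p(G) = ⅕ (p(G) = (G/G)/5 = (⅕)*1 = ⅕)
f = ⅕ ≈ 0.20000
1/(2321 + f) = 1/(2321 + ⅕) = 1/(11606/5) = 5/11606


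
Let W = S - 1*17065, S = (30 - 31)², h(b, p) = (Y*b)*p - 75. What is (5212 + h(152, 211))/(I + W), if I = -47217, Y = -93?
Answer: 2977559/64281 ≈ 46.321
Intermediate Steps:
h(b, p) = -75 - 93*b*p (h(b, p) = (-93*b)*p - 75 = -93*b*p - 75 = -75 - 93*b*p)
S = 1 (S = (-1)² = 1)
W = -17064 (W = 1 - 1*17065 = 1 - 17065 = -17064)
(5212 + h(152, 211))/(I + W) = (5212 + (-75 - 93*152*211))/(-47217 - 17064) = (5212 + (-75 - 2982696))/(-64281) = (5212 - 2982771)*(-1/64281) = -2977559*(-1/64281) = 2977559/64281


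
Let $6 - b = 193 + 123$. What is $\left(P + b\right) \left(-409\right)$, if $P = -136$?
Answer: $182414$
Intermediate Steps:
$b = -310$ ($b = 6 - \left(193 + 123\right) = 6 - 316 = -310$)
$\left(P + b\right) \left(-409\right) = \left(-136 - 310\right) \left(-409\right) = \left(-446\right) \left(-409\right) = 182414$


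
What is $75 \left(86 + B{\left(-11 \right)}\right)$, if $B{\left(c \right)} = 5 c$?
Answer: $2325$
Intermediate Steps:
$75 \left(86 + B{\left(-11 \right)}\right) = 75 \left(86 + 5 \left(-11\right)\right) = 75 \left(86 - 55\right) = 75 \cdot 31 = 2325$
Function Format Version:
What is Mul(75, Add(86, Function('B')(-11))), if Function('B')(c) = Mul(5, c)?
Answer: 2325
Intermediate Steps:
Mul(75, Add(86, Function('B')(-11))) = Mul(75, Add(86, Mul(5, -11))) = Mul(75, Add(86, -55)) = Mul(75, 31) = 2325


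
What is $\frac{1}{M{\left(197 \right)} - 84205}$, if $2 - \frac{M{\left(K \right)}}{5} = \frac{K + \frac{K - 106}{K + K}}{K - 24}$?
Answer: $- \frac{68162}{5739288135} \approx -1.1876 \cdot 10^{-5}$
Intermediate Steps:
$M{\left(K \right)} = 10 - \frac{5 \left(K + \frac{-106 + K}{2 K}\right)}{-24 + K}$ ($M{\left(K \right)} = 10 - 5 \frac{K + \frac{K - 106}{K + K}}{K - 24} = 10 - 5 \frac{K + \frac{-106 + K}{2 K}}{-24 + K} = 10 - \frac{5 \left(K + \frac{-106 + K}{2 K}\right)}{-24 + K}$)
$\frac{1}{M{\left(197 \right)} - 84205} = \frac{1}{\frac{5 \left(106 - 19109 + 2 \cdot 197^{2}\right)}{2 \cdot 197 \left(-24 + 197\right)} - 84205} = \frac{1}{\frac{5}{2} \cdot \frac{1}{197} \cdot \frac{1}{173} \left(106 - 19109 + 2 \cdot 38809\right) - 84205} = \frac{1}{\frac{5}{2} \cdot \frac{1}{197} \cdot \frac{1}{173} \left(106 - 19109 + 77618\right) - 84205} = \frac{1}{\frac{5}{2} \cdot \frac{1}{197} \cdot \frac{1}{173} \cdot 58615 - 84205} = \frac{1}{\frac{293075}{68162} - 84205} = \frac{1}{- \frac{5739288135}{68162}} = - \frac{68162}{5739288135}$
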